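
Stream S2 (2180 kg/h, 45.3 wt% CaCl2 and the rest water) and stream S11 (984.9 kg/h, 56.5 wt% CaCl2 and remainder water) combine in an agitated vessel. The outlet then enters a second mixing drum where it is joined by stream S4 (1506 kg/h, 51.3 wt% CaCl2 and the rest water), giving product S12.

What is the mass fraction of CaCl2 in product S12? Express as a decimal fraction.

0.4960

Overall, product flow = 4670.9 kg/h.
CaCl2 in = 2180×0.453 + 984.9×0.565 + 1506×0.513 = 2316.6 kg/h.
CaCl2 fraction in S12 = 0.4960.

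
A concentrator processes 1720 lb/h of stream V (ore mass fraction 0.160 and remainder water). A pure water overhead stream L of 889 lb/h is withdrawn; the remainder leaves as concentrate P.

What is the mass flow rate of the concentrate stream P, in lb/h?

Concentrate = 1720 − 889 = 831 lb/h.

831 lb/h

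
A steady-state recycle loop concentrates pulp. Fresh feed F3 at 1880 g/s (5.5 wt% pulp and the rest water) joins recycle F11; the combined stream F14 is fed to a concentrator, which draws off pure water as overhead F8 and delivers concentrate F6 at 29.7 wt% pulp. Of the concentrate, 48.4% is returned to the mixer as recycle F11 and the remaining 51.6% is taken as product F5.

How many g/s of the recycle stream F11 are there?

326.6 g/s

Overall pulp balance (none leaves overhead): pulp in fresh feed = pulp in product, i.e. 1880×0.055 = (1−0.484)·F6·0.297.
F6 = 103.4/(0.297×0.516) = 674.71 g/s.
Recycle F11 = 0.484×674.71 = 326.56 g/s.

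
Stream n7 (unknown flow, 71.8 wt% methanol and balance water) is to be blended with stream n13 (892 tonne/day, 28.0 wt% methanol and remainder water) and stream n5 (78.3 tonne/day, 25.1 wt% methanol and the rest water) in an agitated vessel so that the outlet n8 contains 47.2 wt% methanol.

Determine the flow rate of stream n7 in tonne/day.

766.5 tonne/day

Let n7 be the unknown flow. Total out = 970.3 + n7.
methanol balance: 269.41 + 0.718·n7 = 0.472·(970.3 + n7)
(0.718 − 0.472)·n7 = 0.472×970.3 − 269.41 = 188.57
n7 = 188.57 / 0.246 = 766.54 tonne/day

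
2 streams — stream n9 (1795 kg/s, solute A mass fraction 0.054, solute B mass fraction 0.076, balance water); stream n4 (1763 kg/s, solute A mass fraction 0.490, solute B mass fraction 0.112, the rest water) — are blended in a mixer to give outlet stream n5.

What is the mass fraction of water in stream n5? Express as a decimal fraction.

Total flow out = 1795 + 1763 = 3558 kg/s.
water in = 1795×0.870 + 1763×0.398 = 2263.3 kg/s.
water mass fraction in n5 = 2263.3/3558 = 0.636.

0.636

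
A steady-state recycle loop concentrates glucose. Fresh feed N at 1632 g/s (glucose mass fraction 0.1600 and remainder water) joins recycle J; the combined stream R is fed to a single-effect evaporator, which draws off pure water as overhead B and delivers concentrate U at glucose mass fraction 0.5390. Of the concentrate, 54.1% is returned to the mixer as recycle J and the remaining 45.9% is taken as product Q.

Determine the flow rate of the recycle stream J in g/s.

Overall glucose balance (none leaves overhead): glucose in fresh feed = glucose in product, i.e. 1632×0.160 = (1−0.541)·U·0.539.
U = 261.12/(0.539×0.459) = 1055.5 g/s.
Recycle J = 0.541×1055.5 = 571 g/s.

571 g/s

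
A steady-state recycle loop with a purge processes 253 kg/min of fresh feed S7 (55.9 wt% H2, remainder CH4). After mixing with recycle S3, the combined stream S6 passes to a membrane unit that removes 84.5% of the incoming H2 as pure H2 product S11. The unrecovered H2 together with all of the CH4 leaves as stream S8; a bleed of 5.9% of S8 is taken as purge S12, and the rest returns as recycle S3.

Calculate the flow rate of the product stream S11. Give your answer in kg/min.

139.9 kg/min

H2 in S6: m_A = 253×0.559 + (1−0.059)·(1−0.845)·m_A, so m_A = 141.43/0.8541 = 165.58 kg/min.
Product S11 = 0.845×165.58 = 139.91 kg/min.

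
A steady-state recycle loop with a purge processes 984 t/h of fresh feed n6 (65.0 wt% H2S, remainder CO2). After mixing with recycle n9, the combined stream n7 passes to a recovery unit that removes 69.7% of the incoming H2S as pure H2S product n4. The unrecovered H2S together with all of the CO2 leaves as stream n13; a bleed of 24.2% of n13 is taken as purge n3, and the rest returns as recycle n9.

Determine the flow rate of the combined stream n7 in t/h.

CO2 enters only via n6 and leaves only via the purge: 984×0.350 = 0.242×(CO2 in n13), and the recovery unit passes all CO2, so CO2 in n7 = CO2 in n13 = 1423.1 t/h.
H2S in n7: m_A = 984×0.650 + (1−0.242)·(1−0.697)·m_A, so m_A = 639.6/0.7703 = 830.3 t/h.
n7 = 830.3 + 1423.1 = 2253.4 t/h.

2253 t/h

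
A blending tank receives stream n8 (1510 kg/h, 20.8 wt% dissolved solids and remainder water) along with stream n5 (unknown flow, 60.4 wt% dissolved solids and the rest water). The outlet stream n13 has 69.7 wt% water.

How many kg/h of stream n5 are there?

Let n5 be the unknown flow. Total out = 1510 + n5.
water balance: 1195.9 + 0.396·n5 = 0.697·(1510 + n5)
(0.396 − 0.697)·n5 = 0.697×1510 − 1195.9 = -143.45
n5 = -143.45 / -0.301 = 476.58 kg/h

476.6 kg/h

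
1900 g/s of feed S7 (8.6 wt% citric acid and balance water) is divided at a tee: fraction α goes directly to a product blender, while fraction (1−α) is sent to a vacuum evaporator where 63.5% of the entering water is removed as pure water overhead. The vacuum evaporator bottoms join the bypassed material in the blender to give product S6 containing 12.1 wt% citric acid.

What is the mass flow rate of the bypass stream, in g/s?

953.1 g/s

All 1900×0.086 = 163.4 g/s of citric acid reaches S6, so S6 = 163.4/0.121 = 1350.4 g/s and vapour = 549.59 g/s.
The evaporator receives (1−α)·1900 of feed at 0.914 water and removes 0.635 of that water:
0.635×0.914×(1−α)×1900 = 549.59
(1−α) = 549.59/1102.7 = 0.4984;  α = 0.5016.
Bypass flow = 0.5016×1900 = 953.07 g/s.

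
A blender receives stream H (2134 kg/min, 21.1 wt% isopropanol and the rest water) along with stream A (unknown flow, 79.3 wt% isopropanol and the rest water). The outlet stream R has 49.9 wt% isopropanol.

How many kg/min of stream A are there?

2090 kg/min

Let A be the unknown flow. Total out = 2134 + A.
isopropanol balance: 450.27 + 0.793·A = 0.499·(2134 + A)
(0.793 − 0.499)·A = 0.499×2134 − 450.27 = 614.59
A = 614.59 / 0.294 = 2090.4 kg/min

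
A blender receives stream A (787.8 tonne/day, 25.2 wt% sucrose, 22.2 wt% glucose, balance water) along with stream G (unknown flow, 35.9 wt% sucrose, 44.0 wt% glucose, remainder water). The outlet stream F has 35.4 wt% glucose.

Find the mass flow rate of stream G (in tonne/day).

1209 tonne/day

Let G be the unknown flow. Total out = 787.8 + G.
glucose balance: 174.89 + 0.440·G = 0.354·(787.8 + G)
(0.440 − 0.354)·G = 0.354×787.8 − 174.89 = 103.99
G = 103.99 / 0.086 = 1209.2 tonne/day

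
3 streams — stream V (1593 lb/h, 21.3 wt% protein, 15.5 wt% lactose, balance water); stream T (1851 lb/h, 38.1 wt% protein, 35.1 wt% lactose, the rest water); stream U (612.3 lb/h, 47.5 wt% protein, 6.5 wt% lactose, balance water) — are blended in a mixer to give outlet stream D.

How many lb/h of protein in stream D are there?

1335 lb/h

protein out = protein in = 1593×0.213 + 1851×0.381 + 612.3×0.475 = 1335.4 lb/h.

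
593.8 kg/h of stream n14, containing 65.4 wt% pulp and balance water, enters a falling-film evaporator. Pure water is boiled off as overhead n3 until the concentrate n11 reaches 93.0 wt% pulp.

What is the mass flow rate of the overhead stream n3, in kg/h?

176.2 kg/h

pulp is conserved: 593.8×0.654 = 388.35 kg/h all reports to the concentrate.
Concentrate = 388.35/(target fraction) = 417.58 kg/h.
Overhead = 593.8 − 417.58 = 176.22 kg/h.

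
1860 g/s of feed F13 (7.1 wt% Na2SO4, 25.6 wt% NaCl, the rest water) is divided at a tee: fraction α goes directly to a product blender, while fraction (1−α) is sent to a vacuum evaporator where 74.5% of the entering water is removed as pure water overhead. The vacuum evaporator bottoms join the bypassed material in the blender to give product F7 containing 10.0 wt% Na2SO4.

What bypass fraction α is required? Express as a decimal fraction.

All 1860×0.071 = 132.06 g/s of Na2SO4 reaches F7, so F7 = 132.06/0.100 = 1320.6 g/s and vapour = 539.4 g/s.
The evaporator receives (1−α)·1860 of feed at 0.673 water and removes 0.745 of that water:
0.745×0.673×(1−α)×1860 = 539.4
(1−α) = 539.4/932.58 = 0.5784;  α = 0.4216.

0.422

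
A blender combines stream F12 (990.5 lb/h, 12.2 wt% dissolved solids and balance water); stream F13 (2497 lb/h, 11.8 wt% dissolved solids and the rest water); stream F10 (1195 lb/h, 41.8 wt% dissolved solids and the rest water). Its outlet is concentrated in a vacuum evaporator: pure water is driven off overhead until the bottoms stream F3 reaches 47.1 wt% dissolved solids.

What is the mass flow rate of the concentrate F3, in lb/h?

dissolved solids entering = 990.5×0.122 + 2497×0.118 + 1195×0.418 = 915 lb/h.
All dissolved solids reports to F3, so F3 = 915/0.471 = 1942.7 lb/h.

1943 lb/h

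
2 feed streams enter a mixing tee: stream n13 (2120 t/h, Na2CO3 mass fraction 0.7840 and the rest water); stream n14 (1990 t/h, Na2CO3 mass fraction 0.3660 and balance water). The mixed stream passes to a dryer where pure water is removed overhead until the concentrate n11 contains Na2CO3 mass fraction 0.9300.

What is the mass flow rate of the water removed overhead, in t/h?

1540 t/h

Na2CO3 entering = 2120×0.784 + 1990×0.366 = 2390.4 t/h.
All Na2CO3 reports to n11, so n11 = 2390.4/0.930 = 2570.3 t/h.
Total feed = 4110 t/h; overhead = 4110 − 2570.3 = 1539.7 t/h.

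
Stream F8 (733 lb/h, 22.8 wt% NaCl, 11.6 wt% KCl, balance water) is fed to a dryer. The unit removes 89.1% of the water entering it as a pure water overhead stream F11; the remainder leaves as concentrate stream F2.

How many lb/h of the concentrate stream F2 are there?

water entering = 733×0.656 = 480.85 lb/h; overhead removed = 0.891×480.85 = 428.44 lb/h.
Concentrate = 733 − 428.44 = 304.56 lb/h.

304.6 lb/h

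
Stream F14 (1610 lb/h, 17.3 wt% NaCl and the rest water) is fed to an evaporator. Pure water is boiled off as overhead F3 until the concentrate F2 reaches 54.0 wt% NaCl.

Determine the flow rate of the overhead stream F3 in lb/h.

1094 lb/h

NaCl is conserved: 1610×0.173 = 278.53 lb/h all reports to the concentrate.
Concentrate = 278.53/(target fraction) = 515.8 lb/h.
Overhead = 1610 − 515.8 = 1094.2 lb/h.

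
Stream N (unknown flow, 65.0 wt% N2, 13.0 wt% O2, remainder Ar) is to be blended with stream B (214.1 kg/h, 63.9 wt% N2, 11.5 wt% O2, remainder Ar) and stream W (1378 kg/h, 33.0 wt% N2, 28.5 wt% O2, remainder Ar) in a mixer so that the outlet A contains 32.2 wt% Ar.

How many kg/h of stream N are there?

691.6 kg/h

Let N be the unknown flow. Total out = 1592.1 + N.
Ar balance: 583.2 + 0.220·N = 0.322·(1592.1 + N)
(0.220 − 0.322)·N = 0.322×1592.1 − 583.2 = -70.542
N = -70.542 / -0.102 = 691.59 kg/h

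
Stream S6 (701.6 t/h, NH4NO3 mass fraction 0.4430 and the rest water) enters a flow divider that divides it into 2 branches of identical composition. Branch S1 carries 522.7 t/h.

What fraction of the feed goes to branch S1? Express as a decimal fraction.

0.745

Fraction to S1 = 522.7/701.6 = 0.7450.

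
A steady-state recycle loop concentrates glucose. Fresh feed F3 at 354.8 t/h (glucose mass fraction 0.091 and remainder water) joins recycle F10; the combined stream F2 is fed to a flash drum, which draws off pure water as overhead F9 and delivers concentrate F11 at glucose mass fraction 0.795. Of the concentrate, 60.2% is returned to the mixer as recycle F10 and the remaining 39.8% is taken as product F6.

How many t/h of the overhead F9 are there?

Overall glucose balance (none leaves overhead): glucose in fresh feed = glucose in product, i.e. 354.8×0.091 = (1−0.602)·F11·0.795.
F11 = 32.287/(0.795×0.398) = 102.04 t/h.
Recycle F10 = 0.602×102.04 = 61.429 t/h.
Combined feed F2 = 354.8 + 61.429 = 416.23 t/h.
Overhead F9 = F2 − F11 = 416.23 − 102.04 = 314.19 t/h.

314.2 t/h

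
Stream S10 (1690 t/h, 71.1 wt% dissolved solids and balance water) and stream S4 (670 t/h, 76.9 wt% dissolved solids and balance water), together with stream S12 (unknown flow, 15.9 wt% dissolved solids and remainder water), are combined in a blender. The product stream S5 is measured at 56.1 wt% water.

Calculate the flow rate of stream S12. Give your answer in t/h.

Let S12 be the unknown flow. Total out = 2360 + S12.
water balance: 643.18 + 0.841·S12 = 0.561·(2360 + S12)
(0.841 − 0.561)·S12 = 0.561×2360 − 643.18 = 680.78
S12 = 680.78 / 0.280 = 2431.4 t/h

2431 t/h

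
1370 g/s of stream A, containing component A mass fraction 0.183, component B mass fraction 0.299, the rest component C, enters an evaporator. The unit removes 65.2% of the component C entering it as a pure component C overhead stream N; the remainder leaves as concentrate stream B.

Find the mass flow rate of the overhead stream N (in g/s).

462.7 g/s

component C entering = 1370×0.518 = 709.66 g/s; overhead removed = 0.652×709.66 = 462.7 g/s.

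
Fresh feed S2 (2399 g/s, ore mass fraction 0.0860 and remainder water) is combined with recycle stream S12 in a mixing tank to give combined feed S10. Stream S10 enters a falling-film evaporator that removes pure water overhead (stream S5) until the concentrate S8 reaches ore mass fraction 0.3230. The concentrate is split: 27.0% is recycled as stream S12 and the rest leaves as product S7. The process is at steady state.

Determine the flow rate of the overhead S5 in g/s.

1760 g/s

Overall ore balance (none leaves overhead): ore in fresh feed = ore in product, i.e. 2399×0.086 = (1−0.270)·S8·0.323.
S8 = 206.31/(0.323×0.730) = 874.99 g/s.
Recycle S12 = 0.270×874.99 = 236.25 g/s.
Combined feed S10 = 2399 + 236.25 = 2635.2 g/s.
Overhead S5 = S10 − S8 = 2635.2 − 874.99 = 1760.3 g/s.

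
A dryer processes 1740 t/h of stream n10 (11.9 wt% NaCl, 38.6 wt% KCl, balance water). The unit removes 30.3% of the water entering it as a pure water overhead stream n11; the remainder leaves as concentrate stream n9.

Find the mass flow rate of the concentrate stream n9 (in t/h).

water entering = 1740×0.495 = 861.3 t/h; overhead removed = 0.303×861.3 = 260.97 t/h.
Concentrate = 1740 − 260.97 = 1479 t/h.

1479 t/h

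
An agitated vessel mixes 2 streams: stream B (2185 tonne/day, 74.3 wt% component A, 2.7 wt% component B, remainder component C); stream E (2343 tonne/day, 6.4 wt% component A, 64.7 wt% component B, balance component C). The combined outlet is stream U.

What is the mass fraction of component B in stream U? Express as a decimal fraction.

Total flow out = 2185 + 2343 = 4528 tonne/day.
component B in = 2185×0.027 + 2343×0.647 = 1574.9 tonne/day.
component B mass fraction in U = 1574.9/4528 = 0.348.

0.348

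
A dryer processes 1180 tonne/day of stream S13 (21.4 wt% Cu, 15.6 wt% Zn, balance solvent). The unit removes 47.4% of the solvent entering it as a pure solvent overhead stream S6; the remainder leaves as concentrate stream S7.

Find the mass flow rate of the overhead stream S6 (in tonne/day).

352.4 tonne/day

solvent entering = 1180×0.630 = 743.4 tonne/day; overhead removed = 0.474×743.4 = 352.37 tonne/day.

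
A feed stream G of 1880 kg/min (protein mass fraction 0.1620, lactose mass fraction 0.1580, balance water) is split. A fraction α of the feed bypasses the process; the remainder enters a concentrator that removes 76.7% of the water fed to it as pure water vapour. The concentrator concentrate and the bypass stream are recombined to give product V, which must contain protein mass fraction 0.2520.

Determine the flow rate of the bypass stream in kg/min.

All 1880×0.162 = 304.56 kg/min of protein reaches V, so V = 304.56/0.252 = 1208.6 kg/min and vapour = 671.43 kg/min.
The evaporator receives (1−α)·1880 of feed at 0.680 water and removes 0.767 of that water:
0.767×0.680×(1−α)×1880 = 671.43
(1−α) = 671.43/980.53 = 0.6848;  α = 0.3152.
Bypass flow = 0.3152×1880 = 592.65 kg/min.

592.7 kg/min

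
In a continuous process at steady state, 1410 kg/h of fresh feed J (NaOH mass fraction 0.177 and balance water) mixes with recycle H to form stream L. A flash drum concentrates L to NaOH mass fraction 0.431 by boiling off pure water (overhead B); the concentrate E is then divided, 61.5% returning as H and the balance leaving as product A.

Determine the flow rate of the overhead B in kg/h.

831 kg/h

Overall NaOH balance (none leaves overhead): NaOH in fresh feed = NaOH in product, i.e. 1410×0.177 = (1−0.615)·E·0.431.
E = 249.57/(0.431×0.385) = 1504 kg/h.
Recycle H = 0.615×1504 = 924.97 kg/h.
Combined feed L = 1410 + 924.97 = 2335 kg/h.
Overhead B = L − E = 2335 − 1504 = 830.95 kg/h.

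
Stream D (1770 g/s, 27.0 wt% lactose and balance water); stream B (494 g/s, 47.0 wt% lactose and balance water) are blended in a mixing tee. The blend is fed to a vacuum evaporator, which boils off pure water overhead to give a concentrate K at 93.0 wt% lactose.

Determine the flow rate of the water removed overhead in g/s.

lactose entering = 1770×0.270 + 494×0.470 = 710.08 g/s.
All lactose reports to K, so K = 710.08/0.930 = 763.53 g/s.
Total feed = 2264 g/s; overhead = 2264 − 763.53 = 1500.5 g/s.

1500 g/s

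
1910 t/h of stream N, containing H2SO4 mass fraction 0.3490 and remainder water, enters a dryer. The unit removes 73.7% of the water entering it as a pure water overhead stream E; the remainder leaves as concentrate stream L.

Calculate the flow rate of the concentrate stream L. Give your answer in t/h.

water entering = 1910×0.651 = 1243.4 t/h; overhead removed = 0.737×1243.4 = 916.39 t/h.
Concentrate = 1910 − 916.39 = 993.61 t/h.

993.6 t/h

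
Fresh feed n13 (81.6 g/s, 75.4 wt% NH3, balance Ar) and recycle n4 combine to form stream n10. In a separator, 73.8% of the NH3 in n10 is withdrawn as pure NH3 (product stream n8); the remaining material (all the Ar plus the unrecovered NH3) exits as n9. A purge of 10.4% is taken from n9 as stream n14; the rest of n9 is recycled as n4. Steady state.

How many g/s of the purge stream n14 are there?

Ar enters only via n13 and leaves only via the purge: 81.6×0.246 = 0.104×(Ar in n9), and the separator passes all Ar, so Ar in n10 = Ar in n9 = 193.02 g/s.
NH3 in n10: m_A = 81.6×0.754 + (1−0.104)·(1−0.738)·m_A, so m_A = 61.526/0.7652 = 80.401 g/s.
n9 = (1−0.738)×80.401 + 193.02 = 214.08 g/s.
Purge n14 = 0.104×214.08 = 22.264 g/s.

22.26 g/s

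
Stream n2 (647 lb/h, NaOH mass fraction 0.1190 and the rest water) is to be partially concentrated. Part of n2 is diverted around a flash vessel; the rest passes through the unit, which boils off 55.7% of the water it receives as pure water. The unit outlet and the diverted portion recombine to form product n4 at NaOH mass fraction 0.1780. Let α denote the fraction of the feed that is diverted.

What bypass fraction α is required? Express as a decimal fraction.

All 647×0.119 = 76.993 lb/h of NaOH reaches n4, so n4 = 76.993/0.178 = 432.54 lb/h and vapour = 214.46 lb/h.
The evaporator receives (1−α)·647 of feed at 0.881 water and removes 0.557 of that water:
0.557×0.881×(1−α)×647 = 214.46
(1−α) = 214.46/317.49 = 0.6755;  α = 0.3245.

0.325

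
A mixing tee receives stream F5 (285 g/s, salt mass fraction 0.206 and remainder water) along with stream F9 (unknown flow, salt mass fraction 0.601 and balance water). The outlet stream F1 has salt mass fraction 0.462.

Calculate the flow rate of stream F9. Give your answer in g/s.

Let F9 be the unknown flow. Total out = 285 + F9.
salt balance: 58.71 + 0.601·F9 = 0.462·(285 + F9)
(0.601 − 0.462)·F9 = 0.462×285 − 58.71 = 72.96
F9 = 72.96 / 0.139 = 524.89 g/s

524.9 g/s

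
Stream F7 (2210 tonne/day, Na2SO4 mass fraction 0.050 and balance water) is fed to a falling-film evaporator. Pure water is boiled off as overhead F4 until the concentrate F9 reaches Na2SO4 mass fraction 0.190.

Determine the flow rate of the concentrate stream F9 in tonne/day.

Na2SO4 is conserved: 2210×0.050 = 110.5 tonne/day all reports to the concentrate.
Concentrate = 110.5/(target fraction) = 581.58 tonne/day.

581.6 tonne/day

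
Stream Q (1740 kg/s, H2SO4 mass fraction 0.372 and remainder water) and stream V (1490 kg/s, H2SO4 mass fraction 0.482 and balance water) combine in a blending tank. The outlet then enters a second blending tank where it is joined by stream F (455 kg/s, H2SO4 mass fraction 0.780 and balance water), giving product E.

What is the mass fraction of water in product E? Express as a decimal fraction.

0.533

Overall, product flow = 3685 kg/s.
water in = 1740×0.628 + 1490×0.518 + 455×0.220 = 1964.6 kg/s.
water fraction in E = 0.533.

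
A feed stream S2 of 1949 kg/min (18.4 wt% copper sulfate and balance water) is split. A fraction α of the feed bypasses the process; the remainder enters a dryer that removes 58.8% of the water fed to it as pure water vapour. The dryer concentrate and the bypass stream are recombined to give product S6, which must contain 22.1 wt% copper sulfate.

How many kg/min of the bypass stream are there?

All 1949×0.184 = 358.62 kg/min of copper sulfate reaches S6, so S6 = 358.62/0.221 = 1622.7 kg/min and vapour = 326.3 kg/min.
The evaporator receives (1−α)·1949 of feed at 0.816 water and removes 0.588 of that water:
0.588×0.816×(1−α)×1949 = 326.3
(1−α) = 326.3/935.15 = 0.3489;  α = 0.6511.
Bypass flow = 0.6511×1949 = 1268.9 kg/min.

1269 kg/min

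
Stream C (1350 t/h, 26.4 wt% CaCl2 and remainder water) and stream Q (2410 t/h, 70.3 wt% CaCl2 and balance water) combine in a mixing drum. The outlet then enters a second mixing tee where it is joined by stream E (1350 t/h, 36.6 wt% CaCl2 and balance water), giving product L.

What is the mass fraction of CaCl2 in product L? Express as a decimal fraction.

0.498

Overall, product flow = 5110 t/h.
CaCl2 in = 1350×0.264 + 2410×0.703 + 1350×0.366 = 2544.7 t/h.
CaCl2 fraction in L = 0.498.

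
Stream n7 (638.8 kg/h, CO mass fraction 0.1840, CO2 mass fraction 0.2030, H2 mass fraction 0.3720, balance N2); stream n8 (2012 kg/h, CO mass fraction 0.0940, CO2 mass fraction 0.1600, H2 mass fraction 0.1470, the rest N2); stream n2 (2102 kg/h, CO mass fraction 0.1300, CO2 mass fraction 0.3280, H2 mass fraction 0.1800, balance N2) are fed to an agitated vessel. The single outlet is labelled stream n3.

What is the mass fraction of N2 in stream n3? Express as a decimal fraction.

0.4461

Total flow out = 638.8 + 2012 + 2102 = 4752.8 kg/h.
N2 in = 638.8×0.241 + 2012×0.599 + 2102×0.362 = 2120.1 kg/h.
N2 mass fraction in n3 = 2120.1/4752.8 = 0.4461.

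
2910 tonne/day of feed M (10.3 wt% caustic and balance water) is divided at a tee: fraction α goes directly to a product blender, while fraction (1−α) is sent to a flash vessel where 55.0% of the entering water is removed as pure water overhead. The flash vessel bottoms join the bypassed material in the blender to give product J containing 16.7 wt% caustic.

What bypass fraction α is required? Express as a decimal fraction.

0.223

All 2910×0.103 = 299.73 tonne/day of caustic reaches J, so J = 299.73/0.167 = 1794.8 tonne/day and vapour = 1115.2 tonne/day.
The evaporator receives (1−α)·2910 of feed at 0.897 water and removes 0.550 of that water:
0.550×0.897×(1−α)×2910 = 1115.2
(1−α) = 1115.2/1435.6 = 0.7768;  α = 0.2232.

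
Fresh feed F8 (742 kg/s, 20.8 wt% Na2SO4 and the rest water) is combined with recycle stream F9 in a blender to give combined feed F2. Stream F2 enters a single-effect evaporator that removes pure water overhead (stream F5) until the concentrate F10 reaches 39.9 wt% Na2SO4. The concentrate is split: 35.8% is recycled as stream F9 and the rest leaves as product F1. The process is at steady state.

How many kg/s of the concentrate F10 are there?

Overall Na2SO4 balance (none leaves overhead): Na2SO4 in fresh feed = Na2SO4 in product, i.e. 742×0.208 = (1−0.358)·F10·0.399.
F10 = 154.34/(0.399×0.642) = 602.5 kg/s.

602.5 kg/s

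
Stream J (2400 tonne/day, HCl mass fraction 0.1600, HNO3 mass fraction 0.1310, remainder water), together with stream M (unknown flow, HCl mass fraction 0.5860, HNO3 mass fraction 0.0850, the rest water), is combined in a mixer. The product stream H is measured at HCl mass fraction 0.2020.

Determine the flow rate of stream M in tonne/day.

262.5 tonne/day

Let M be the unknown flow. Total out = 2400 + M.
HCl balance: 384 + 0.586·M = 0.202·(2400 + M)
(0.586 − 0.202)·M = 0.202×2400 − 384 = 100.8
M = 100.8 / 0.384 = 262.5 tonne/day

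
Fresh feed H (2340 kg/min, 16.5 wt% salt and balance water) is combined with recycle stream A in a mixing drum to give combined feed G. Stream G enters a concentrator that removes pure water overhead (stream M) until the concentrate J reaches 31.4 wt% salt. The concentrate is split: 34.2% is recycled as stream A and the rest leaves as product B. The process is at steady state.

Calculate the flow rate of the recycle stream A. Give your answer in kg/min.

639.1 kg/min

Overall salt balance (none leaves overhead): salt in fresh feed = salt in product, i.e. 2340×0.165 = (1−0.342)·J·0.314.
J = 386.1/(0.314×0.658) = 1868.7 kg/min.
Recycle A = 0.342×1868.7 = 639.1 kg/min.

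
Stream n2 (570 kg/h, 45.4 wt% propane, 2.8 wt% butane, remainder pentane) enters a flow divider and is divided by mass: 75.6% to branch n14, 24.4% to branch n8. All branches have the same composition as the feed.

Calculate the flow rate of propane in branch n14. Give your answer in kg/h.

195.6 kg/h

Branch n14 total = 0.756×570 = 430.92 kg/h.
propane in n14 = 0.454×430.92 = 195.64 kg/h.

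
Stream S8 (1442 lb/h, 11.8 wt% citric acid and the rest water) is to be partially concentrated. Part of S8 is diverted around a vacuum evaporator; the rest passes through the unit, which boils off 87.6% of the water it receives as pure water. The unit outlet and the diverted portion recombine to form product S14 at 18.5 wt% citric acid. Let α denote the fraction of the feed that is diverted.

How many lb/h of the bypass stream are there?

766.1 lb/h

All 1442×0.118 = 170.16 lb/h of citric acid reaches S14, so S14 = 170.16/0.185 = 919.76 lb/h and vapour = 522.24 lb/h.
The evaporator receives (1−α)·1442 of feed at 0.882 water and removes 0.876 of that water:
0.876×0.882×(1−α)×1442 = 522.24
(1−α) = 522.24/1114.1 = 0.4687;  α = 0.5313.
Bypass flow = 0.5313×1442 = 766.08 lb/h.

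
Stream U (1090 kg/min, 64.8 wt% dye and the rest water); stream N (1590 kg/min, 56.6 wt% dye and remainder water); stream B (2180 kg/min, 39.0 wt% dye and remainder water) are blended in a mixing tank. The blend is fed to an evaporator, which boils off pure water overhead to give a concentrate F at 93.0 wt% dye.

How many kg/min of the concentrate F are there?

2641 kg/min

dye entering = 1090×0.648 + 1590×0.566 + 2180×0.390 = 2456.5 kg/min.
All dye reports to F, so F = 2456.5/0.930 = 2641.4 kg/min.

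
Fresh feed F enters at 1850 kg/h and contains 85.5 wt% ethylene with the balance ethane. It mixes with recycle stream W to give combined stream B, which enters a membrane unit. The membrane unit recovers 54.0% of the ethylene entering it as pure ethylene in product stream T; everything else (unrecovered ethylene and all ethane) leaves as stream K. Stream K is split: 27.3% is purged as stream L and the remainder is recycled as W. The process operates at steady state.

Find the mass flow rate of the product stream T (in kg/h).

ethylene in B: m_A = 1850×0.855 + (1−0.273)·(1−0.540)·m_A, so m_A = 1581.8/0.6656 = 2376.5 kg/h.
Product T = 0.540×2376.5 = 1283.3 kg/h.

1283 kg/h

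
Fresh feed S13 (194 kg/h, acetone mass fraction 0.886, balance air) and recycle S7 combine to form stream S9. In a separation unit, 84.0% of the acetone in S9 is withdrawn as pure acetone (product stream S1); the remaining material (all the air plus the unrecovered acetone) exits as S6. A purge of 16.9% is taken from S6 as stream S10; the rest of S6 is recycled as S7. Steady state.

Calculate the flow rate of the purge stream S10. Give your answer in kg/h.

27.48 kg/h

air enters only via S13 and leaves only via the purge: 194×0.114 = 0.169×(air in S6), and the separation unit passes all air, so air in S9 = air in S6 = 130.86 kg/h.
acetone in S9: m_A = 194×0.886 + (1−0.169)·(1−0.840)·m_A, so m_A = 171.88/0.8670 = 198.24 kg/h.
S6 = (1−0.840)×198.24 + 130.86 = 162.58 kg/h.
Purge S10 = 0.169×162.58 = 27.476 kg/h.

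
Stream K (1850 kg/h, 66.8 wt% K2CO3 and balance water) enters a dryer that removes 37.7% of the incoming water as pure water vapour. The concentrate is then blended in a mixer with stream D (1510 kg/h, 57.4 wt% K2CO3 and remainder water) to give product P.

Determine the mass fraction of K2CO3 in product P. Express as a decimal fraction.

0.672

Vapour removed = 0.377×0.332×1850 = 231.55 kg/h; concentrate = 1618.4 kg/h.
K2CO3 reaching the mixer = 1235.8 (from concentrate) + 1510×0.574 = 2102.5 kg/h.
Product flow = 1618.4 + 1510 = 3128.4 kg/h; K2CO3 fraction = 0.672.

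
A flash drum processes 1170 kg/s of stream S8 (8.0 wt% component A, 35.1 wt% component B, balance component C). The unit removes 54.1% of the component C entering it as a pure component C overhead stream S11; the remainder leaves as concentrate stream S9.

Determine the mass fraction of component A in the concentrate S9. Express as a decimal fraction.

0.116

component A is not removed: 1170×0.080 = 93.6 kg/s of component A enters S9.
component C entering = 1170×0.569 = 665.73 kg/s; overhead removed = 0.541×665.73 = 360.16 kg/s.
Concentrate = 1170 − 360.16 = 809.84 kg/s.
Mass fraction = 93.6/809.84 = 0.116.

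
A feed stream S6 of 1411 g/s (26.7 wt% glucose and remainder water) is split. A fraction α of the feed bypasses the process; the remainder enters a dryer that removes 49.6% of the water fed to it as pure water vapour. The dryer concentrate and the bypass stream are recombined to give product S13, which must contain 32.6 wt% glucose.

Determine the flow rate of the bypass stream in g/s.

708.6 g/s

All 1411×0.267 = 376.74 g/s of glucose reaches S13, so S13 = 376.74/0.326 = 1155.6 g/s and vapour = 255.37 g/s.
The evaporator receives (1−α)·1411 of feed at 0.733 water and removes 0.496 of that water:
0.496×0.733×(1−α)×1411 = 255.37
(1−α) = 255.37/512.99 = 0.4978;  α = 0.5022.
Bypass flow = 0.5022×1411 = 708.61 g/s.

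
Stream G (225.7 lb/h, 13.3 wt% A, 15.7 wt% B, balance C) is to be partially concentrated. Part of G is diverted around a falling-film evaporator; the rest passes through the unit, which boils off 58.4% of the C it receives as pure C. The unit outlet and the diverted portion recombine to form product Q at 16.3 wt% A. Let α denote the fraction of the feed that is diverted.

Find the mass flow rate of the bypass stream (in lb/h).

125.5 lb/h

All 225.7×0.133 = 30.018 lb/h of A reaches Q, so Q = 30.018/0.163 = 184.16 lb/h and vapour = 41.54 lb/h.
The evaporator receives (1−α)·225.7 of feed at 0.710 C and removes 0.584 of that C:
0.584×0.710×(1−α)×225.7 = 41.54
(1−α) = 41.54/93.584 = 0.4439;  α = 0.5561.
Bypass flow = 0.5561×225.7 = 125.52 lb/h.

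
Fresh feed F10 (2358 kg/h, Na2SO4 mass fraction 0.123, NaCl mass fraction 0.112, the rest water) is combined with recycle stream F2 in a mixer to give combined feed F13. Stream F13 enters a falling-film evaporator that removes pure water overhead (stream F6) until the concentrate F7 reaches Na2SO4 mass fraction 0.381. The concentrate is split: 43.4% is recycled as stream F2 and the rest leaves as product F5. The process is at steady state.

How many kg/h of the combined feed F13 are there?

2942 kg/h

Overall Na2SO4 balance (none leaves overhead): Na2SO4 in fresh feed = Na2SO4 in product, i.e. 2358×0.123 = (1−0.434)·F7·0.381.
F7 = 290.03/(0.381×0.566) = 1345 kg/h.
Recycle F2 = 0.434×1345 = 583.71 kg/h.
Combined feed F13 = 2358 + 583.71 = 2941.7 kg/h.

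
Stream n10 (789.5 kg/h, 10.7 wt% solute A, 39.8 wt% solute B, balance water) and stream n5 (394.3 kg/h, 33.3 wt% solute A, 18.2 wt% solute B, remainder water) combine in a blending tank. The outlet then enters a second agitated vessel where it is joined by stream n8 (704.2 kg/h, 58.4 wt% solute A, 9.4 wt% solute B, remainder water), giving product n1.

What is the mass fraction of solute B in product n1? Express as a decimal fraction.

Overall, product flow = 1888 kg/h.
solute B in = 789.5×0.398 + 394.3×0.182 + 704.2×0.094 = 452.18 kg/h.
solute B fraction in n1 = 0.240.

0.240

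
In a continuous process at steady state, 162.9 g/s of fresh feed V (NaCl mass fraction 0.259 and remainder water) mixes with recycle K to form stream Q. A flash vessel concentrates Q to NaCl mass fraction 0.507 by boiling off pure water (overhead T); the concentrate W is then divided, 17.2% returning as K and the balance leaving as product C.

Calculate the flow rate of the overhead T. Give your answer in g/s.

Overall NaCl balance (none leaves overhead): NaCl in fresh feed = NaCl in product, i.e. 162.9×0.259 = (1−0.172)·W·0.507.
W = 42.191/(0.507×0.828) = 100.5 g/s.
Recycle K = 0.172×100.5 = 17.287 g/s.
Combined feed Q = 162.9 + 17.287 = 180.19 g/s.
Overhead T = Q − W = 180.19 − 100.5 = 79.683 g/s.

79.68 g/s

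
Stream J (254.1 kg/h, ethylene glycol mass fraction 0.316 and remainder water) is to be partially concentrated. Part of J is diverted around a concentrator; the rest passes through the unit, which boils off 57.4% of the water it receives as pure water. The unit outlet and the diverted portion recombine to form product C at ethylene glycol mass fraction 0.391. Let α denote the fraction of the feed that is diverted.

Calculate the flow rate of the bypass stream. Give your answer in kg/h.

All 254.1×0.316 = 80.296 kg/h of ethylene glycol reaches C, so C = 80.296/0.391 = 205.36 kg/h and vapour = 48.74 kg/h.
The evaporator receives (1−α)·254.1 of feed at 0.684 water and removes 0.574 of that water:
0.574×0.684×(1−α)×254.1 = 48.74
(1−α) = 48.74/99.764 = 0.4886;  α = 0.5114.
Bypass flow = 0.5114×254.1 = 129.96 kg/h.

130 kg/h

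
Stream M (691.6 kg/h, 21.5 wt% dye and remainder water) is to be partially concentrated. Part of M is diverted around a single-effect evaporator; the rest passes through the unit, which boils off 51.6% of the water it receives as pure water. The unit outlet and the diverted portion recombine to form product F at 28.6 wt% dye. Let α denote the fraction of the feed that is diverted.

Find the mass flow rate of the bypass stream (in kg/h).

All 691.6×0.215 = 148.69 kg/h of dye reaches F, so F = 148.69/0.286 = 519.91 kg/h and vapour = 171.69 kg/h.
The evaporator receives (1−α)·691.6 of feed at 0.785 water and removes 0.516 of that water:
0.516×0.785×(1−α)×691.6 = 171.69
(1−α) = 171.69/280.14 = 0.6129;  α = 0.3871.
Bypass flow = 0.3871×691.6 = 267.73 kg/h.

267.7 kg/h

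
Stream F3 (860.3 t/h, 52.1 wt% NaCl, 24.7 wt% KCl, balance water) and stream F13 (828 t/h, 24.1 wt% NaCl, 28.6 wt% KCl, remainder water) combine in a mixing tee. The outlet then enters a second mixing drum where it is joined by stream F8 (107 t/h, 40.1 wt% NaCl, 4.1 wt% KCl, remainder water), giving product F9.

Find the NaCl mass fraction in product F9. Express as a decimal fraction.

0.385

Overall, product flow = 1795.3 t/h.
NaCl in = 860.3×0.521 + 828×0.241 + 107×0.401 = 690.67 t/h.
NaCl fraction in F9 = 0.385.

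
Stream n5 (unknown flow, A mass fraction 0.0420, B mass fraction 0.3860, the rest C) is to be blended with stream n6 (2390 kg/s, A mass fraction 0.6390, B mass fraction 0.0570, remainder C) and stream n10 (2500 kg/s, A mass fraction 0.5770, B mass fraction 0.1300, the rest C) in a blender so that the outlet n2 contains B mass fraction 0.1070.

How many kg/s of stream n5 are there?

222.2 kg/s

Let n5 be the unknown flow. Total out = 4890 + n5.
B balance: 461.23 + 0.386·n5 = 0.107·(4890 + n5)
(0.386 − 0.107)·n5 = 0.107×4890 − 461.23 = 62
n5 = 62 / 0.279 = 222.22 kg/s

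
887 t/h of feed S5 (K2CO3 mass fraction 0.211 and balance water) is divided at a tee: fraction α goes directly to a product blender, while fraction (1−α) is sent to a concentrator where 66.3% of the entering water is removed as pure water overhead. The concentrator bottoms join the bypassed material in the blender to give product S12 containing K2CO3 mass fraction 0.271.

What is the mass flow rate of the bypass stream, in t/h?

All 887×0.211 = 187.16 t/h of K2CO3 reaches S12, so S12 = 187.16/0.271 = 690.62 t/h and vapour = 196.38 t/h.
The evaporator receives (1−α)·887 of feed at 0.789 water and removes 0.663 of that water:
0.663×0.789×(1−α)×887 = 196.38
(1−α) = 196.38/464 = 0.4232;  α = 0.5768.
Bypass flow = 0.5768×887 = 511.58 t/h.

511.6 t/h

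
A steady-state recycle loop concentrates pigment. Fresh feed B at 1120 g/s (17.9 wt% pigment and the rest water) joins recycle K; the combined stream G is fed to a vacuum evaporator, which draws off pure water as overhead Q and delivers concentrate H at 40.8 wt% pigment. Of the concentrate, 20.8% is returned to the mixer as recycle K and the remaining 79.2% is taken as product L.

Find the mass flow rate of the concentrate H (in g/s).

Overall pigment balance (none leaves overhead): pigment in fresh feed = pigment in product, i.e. 1120×0.179 = (1−0.208)·H·0.408.
H = 200.48/(0.408×0.792) = 620.42 g/s.

620.4 g/s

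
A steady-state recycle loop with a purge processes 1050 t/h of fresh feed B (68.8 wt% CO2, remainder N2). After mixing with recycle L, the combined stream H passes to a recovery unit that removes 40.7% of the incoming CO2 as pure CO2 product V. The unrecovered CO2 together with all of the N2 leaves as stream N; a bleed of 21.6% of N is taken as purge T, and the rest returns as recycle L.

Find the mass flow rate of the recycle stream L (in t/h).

N2 enters only via B and leaves only via the purge: 1050×0.312 = 0.216×(N2 in N), and the recovery unit passes all N2, so N2 in H = N2 in N = 1516.7 t/h.
CO2 in H: m_A = 1050×0.688 + (1−0.216)·(1−0.407)·m_A, so m_A = 722.4/0.5351 = 1350.1 t/h.
N = (1−0.407)×1350.1 + 1516.7 = 2317.3 t/h.
Recycle L = (1−0.216)×2317.3 = 1816.7 t/h.

1817 t/h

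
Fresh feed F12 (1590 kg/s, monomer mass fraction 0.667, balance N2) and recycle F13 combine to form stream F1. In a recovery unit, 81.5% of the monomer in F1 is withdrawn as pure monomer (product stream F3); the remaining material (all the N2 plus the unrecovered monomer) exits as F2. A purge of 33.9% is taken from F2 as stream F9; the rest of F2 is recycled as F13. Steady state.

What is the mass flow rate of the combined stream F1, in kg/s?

2770 kg/s

N2 enters only via F12 and leaves only via the purge: 1590×0.333 = 0.339×(N2 in F2), and the recovery unit passes all N2, so N2 in F1 = N2 in F2 = 1561.9 kg/s.
monomer in F1: m_A = 1590×0.667 + (1−0.339)·(1−0.815)·m_A, so m_A = 1060.5/0.8777 = 1208.3 kg/s.
F1 = 1208.3 + 1561.9 = 2770.1 kg/s.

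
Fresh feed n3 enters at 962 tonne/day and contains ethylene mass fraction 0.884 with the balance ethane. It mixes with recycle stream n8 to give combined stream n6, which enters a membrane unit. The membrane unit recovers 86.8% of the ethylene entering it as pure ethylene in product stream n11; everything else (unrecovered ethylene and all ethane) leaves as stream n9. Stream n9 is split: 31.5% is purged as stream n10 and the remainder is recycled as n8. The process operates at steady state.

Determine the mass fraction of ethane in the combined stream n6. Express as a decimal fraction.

ethane enters only via n3 and leaves only via the purge: 962×0.116 = 0.315×(ethane in n9), and the membrane unit passes all ethane, so ethane in n6 = ethane in n9 = 354.26 tonne/day.
ethylene in n6: m_A = 962×0.884 + (1−0.315)·(1−0.868)·m_A, so m_A = 850.41/0.9096 = 934.95 tonne/day.
n6 = 934.95 + 354.26 = 1289.2 tonne/day.
ethane fraction in n6 = 354.26/1289.2 = 0.275.

0.275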